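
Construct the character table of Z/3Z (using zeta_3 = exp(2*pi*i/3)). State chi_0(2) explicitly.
Character table of Z/3Z (irreps indexed chi_0,...,chi_2 with chi_k(m) = zeta_3^(k*m), zeta_3 = exp(2*pi*i/3)):
  irrep \ class  {0} (size 1)  {1} (size 1)    {2} (size 1)  
  chi_0          1             1               1             
  chi_1          1             exp(2*I*pi/3)   exp(-2*I*pi/3)
  chi_2          1             exp(-2*I*pi/3)  exp(2*I*pi/3) 

Spot check: chi_0(2) = zeta_3^(0*2) = zeta_3^0 = 1.

Proof sketch: Z/3Z is abelian, so all 3 irreducible complex representations are 1-dimensional. They are given by chi_k(m) = zeta_3^(k*m) for k = 0,...,2. Row orthogonality: sum_m chi_k(m) conj(chi_l(m)) = 3 * [k = l].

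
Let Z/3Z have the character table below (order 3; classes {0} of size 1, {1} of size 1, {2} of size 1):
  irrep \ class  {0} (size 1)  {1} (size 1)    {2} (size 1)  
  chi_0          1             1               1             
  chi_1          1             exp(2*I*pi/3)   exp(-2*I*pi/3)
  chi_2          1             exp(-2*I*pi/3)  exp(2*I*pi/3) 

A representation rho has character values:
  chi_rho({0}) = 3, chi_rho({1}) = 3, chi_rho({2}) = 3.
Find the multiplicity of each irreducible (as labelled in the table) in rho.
Multiplicities: chi_0: 3, chi_1: 0, chi_2: 0.

Why: Use <chi_rho, chi> = (1/|G|) sum_C |C| * chi_rho(C) * conj(chi(C)) with |G| = 3 for each irreducible chi in the table:
  <chi_rho, chi_0> = (1/3)[1*(3)*conj(1) + 1*(3)*conj(1) + 1*(3)*conj(1)]
      = (1/3)[(3) + (3) + (3)] = 9/3 = 3
  <chi_rho, chi_1> = (1/3)[1*(3)*conj(1) + 1*(3)*conj(exp(2*I*pi/3)) + 1*(3)*conj(exp(-2*I*pi/3))]
      = (1/3)[(3) + (3*exp(-2*I*pi/3)) + (3*exp(2*I*pi/3))] = 0/3 = 0
  <chi_rho, chi_2> = (1/3)[1*(3)*conj(1) + 1*(3)*conj(exp(-2*I*pi/3)) + 1*(3)*conj(exp(2*I*pi/3))]
      = (1/3)[(3) + (3*exp(2*I*pi/3)) + (3*exp(-2*I*pi/3))] = 0/3 = 0
(Exp terms are combined using exp(i*s)*conj(exp(i*t)) = exp(i*(s-t)), and sums of them are collapsed using the identity that for every m > 1 the m distinct m-th roots of unity sum to 0, e.g. 1 + exp(2*I*pi/3) + exp(-2*I*pi/3) = 0.)
Dimension check: dim(rho) = sum (mult * dim) = 3*1 + 0*1 + 0*1 = 3 = chi_rho(e) = 3.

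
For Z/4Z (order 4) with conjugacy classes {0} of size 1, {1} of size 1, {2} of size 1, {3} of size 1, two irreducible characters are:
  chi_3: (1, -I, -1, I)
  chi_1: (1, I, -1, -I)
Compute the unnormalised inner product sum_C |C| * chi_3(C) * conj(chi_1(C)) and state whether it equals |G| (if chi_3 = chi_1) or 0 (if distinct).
Sum = 0; so <chi_3, chi_1> = 0 (distinct irreducibles are orthogonal).

Derivation: Compute term by term over conjugacy classes (|C| * chi_3(C) * conj(chi_1(C))):
  1*(1)*conj(1) + 1*(-I)*conj(I) + 1*(-1)*conj(-1) + 1*(I)*conj(-I)
  = (1) + (-1) + (1) + (-1)
  = 0.
(Exp terms are combined using exp(i*s)*conj(exp(i*t)) = exp(i*(s-t)), and sums of them are collapsed using the identity that for every m > 1 the m distinct m-th roots of unity sum to 0, e.g. 1 + exp(2*I*pi/3) + exp(-2*I*pi/3) = 0.)
Dividing by |G| = 4 gives 0/4 = 0, matching the row-orthogonality relation <chi_3, chi_1> = [chi_3 = chi_1].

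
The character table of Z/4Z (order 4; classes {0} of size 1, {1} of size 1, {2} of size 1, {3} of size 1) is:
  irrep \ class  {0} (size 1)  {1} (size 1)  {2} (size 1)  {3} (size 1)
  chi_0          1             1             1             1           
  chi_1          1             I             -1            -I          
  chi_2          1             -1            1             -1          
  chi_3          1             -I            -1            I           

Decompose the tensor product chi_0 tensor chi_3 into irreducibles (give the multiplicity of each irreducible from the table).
chi_0 tensor chi_3 = chi_3 (all other irreducibles have multiplicity 0).

Reasoning: The character of a tensor product is the pointwise product (chi_0 * chi_3)(C) = chi_0(C) * chi_3(C):
  {0}: (1)*(1), {1}: (1)*(-I), {2}: (1)*(-1), {3}: (1)*(I)
so (chi_0 * chi_3) takes values
  {0} -> 1, {1} -> -I, {2} -> -1, {3} -> I.
Now take the inner product of this character with each irreducible chi from the table, <chi_0*chi_3, chi> = (1/4) sum_C |C| (chi_0*chi_3)(C) conj(chi(C)):
  <chi_0*chi_3, chi_0> = (1/4)[1*(1)*conj(1) + 1*(-I)*conj(1) + 1*(-1)*conj(1) + 1*(I)*conj(1)]
      = (1/4)[(1) + (-I) + (-1) + (I)] = 0/4 = 0
  <chi_0*chi_3, chi_1> = (1/4)[1*(1)*conj(1) + 1*(-I)*conj(I) + 1*(-1)*conj(-1) + 1*(I)*conj(-I)]
      = (1/4)[(1) + (-1) + (1) + (-1)] = 0/4 = 0
  <chi_0*chi_3, chi_2> = (1/4)[1*(1)*conj(1) + 1*(-I)*conj(-1) + 1*(-1)*conj(1) + 1*(I)*conj(-1)]
      = (1/4)[(1) + (I) + (-1) + (-I)] = 0/4 = 0
  <chi_0*chi_3, chi_3> = (1/4)[1*(1)*conj(1) + 1*(-I)*conj(-I) + 1*(-1)*conj(-1) + 1*(I)*conj(I)]
      = (1/4)[(1) + (1) + (1) + (1)] = 4/4 = 1
(Exp terms are combined using exp(i*s)*conj(exp(i*t)) = exp(i*(s-t)), and sums of them are collapsed using the identity that for every m > 1 the m distinct m-th roots of unity sum to 0, e.g. 1 + exp(2*I*pi/3) + exp(-2*I*pi/3) = 0.)
Hence the multiplicities are chi_3: 1. Dimension check: dim(chi_0)*dim(chi_3) = 1*1 = 1 and sum (mult * dim) = 1*1 = 1.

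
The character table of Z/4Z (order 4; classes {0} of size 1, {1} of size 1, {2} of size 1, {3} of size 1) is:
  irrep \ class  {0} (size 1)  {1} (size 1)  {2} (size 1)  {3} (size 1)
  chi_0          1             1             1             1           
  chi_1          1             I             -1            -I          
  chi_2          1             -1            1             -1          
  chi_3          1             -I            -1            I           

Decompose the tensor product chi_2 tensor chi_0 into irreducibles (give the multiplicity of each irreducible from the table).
chi_2 tensor chi_0 = chi_2 (all other irreducibles have multiplicity 0).

Proof sketch: The character of a tensor product is the pointwise product (chi_2 * chi_0)(C) = chi_2(C) * chi_0(C):
  {0}: (1)*(1), {1}: (-1)*(1), {2}: (1)*(1), {3}: (-1)*(1)
so (chi_2 * chi_0) takes values
  {0} -> 1, {1} -> -1, {2} -> 1, {3} -> -1.
Now take the inner product of this character with each irreducible chi from the table, <chi_2*chi_0, chi> = (1/4) sum_C |C| (chi_2*chi_0)(C) conj(chi(C)):
  <chi_2*chi_0, chi_0> = (1/4)[1*(1)*conj(1) + 1*(-1)*conj(1) + 1*(1)*conj(1) + 1*(-1)*conj(1)]
      = (1/4)[(1) + (-1) + (1) + (-1)] = 0/4 = 0
  <chi_2*chi_0, chi_1> = (1/4)[1*(1)*conj(1) + 1*(-1)*conj(I) + 1*(1)*conj(-1) + 1*(-1)*conj(-I)]
      = (1/4)[(1) + (I) + (-1) + (-I)] = 0/4 = 0
  <chi_2*chi_0, chi_2> = (1/4)[1*(1)*conj(1) + 1*(-1)*conj(-1) + 1*(1)*conj(1) + 1*(-1)*conj(-1)]
      = (1/4)[(1) + (1) + (1) + (1)] = 4/4 = 1
  <chi_2*chi_0, chi_3> = (1/4)[1*(1)*conj(1) + 1*(-1)*conj(-I) + 1*(1)*conj(-1) + 1*(-1)*conj(I)]
      = (1/4)[(1) + (-I) + (-1) + (I)] = 0/4 = 0
(Exp terms are combined using exp(i*s)*conj(exp(i*t)) = exp(i*(s-t)), and sums of them are collapsed using the identity that for every m > 1 the m distinct m-th roots of unity sum to 0, e.g. 1 + exp(2*I*pi/3) + exp(-2*I*pi/3) = 0.)
Hence the multiplicities are chi_2: 1. Dimension check: dim(chi_2)*dim(chi_0) = 1*1 = 1 and sum (mult * dim) = 1*1 = 1.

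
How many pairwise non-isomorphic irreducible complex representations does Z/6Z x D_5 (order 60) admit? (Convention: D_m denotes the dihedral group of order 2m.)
24

Explanation: The number of irreducible complex representations of a finite group equals its number of conjugacy classes. For a direct product, #classes(G x H) = #classes(G) * #classes(H). Z/6Z has 6 classes (abelian), D_5 has 4 classes, so 6 * 4 = 24, so Z/6Z x D_5 (order 60) has exactly 24 irreducible complex representations.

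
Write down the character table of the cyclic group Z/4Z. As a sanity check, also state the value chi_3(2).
Character table of Z/4Z (irreps indexed chi_0,...,chi_3 with chi_k(m) = zeta_4^(k*m), zeta_4 = exp(2*pi*i/4)):
  irrep \ class  {0} (size 1)  {1} (size 1)  {2} (size 1)  {3} (size 1)
  chi_0          1             1             1             1           
  chi_1          1             I             -1            -I          
  chi_2          1             -1            1             -1          
  chi_3          1             -I            -1            I           

Spot check: chi_3(2) = zeta_4^(3*2) = zeta_4^6 = -1.

Argument: Z/4Z is abelian, so all 4 irreducible complex representations are 1-dimensional. They are given by chi_k(m) = zeta_4^(k*m) for k = 0,...,3. Row orthogonality: sum_m chi_k(m) conj(chi_l(m)) = 4 * [k = l].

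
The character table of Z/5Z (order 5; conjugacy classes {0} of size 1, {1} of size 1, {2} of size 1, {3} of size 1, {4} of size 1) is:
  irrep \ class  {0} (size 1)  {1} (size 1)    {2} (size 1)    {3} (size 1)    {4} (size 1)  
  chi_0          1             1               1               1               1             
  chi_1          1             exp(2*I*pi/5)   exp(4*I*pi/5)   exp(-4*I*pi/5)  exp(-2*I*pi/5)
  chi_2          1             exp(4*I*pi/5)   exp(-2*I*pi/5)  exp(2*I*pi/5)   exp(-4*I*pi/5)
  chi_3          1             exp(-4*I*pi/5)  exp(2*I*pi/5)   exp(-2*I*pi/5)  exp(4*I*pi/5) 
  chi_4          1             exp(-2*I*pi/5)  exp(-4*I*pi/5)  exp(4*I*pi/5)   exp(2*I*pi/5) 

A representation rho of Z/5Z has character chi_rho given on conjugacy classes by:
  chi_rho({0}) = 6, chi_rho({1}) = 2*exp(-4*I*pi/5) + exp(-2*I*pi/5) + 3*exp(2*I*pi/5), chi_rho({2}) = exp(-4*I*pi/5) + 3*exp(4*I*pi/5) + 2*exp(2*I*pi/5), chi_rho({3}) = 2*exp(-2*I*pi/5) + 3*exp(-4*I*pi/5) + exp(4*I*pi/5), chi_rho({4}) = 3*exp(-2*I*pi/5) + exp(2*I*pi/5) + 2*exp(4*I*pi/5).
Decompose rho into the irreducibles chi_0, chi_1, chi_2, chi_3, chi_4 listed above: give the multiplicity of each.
Multiplicities: chi_0: 0, chi_1: 3, chi_2: 0, chi_3: 2, chi_4: 1.

Working: Use <chi_rho, chi> = (1/|G|) sum_C |C| * chi_rho(C) * conj(chi(C)) with |G| = 5 for each irreducible chi in the table:
  <chi_rho, chi_0> = (1/5)[1*(6)*conj(1) + 1*(2*exp(-4*I*pi/5) + exp(-2*I*pi/5) + 3*exp(2*I*pi/5))*conj(1) + 1*(exp(-4*I*pi/5) + 3*exp(4*I*pi/5) + 2*exp(2*I*pi/5))*conj(1) + 1*(2*exp(-2*I*pi/5) + 3*exp(-4*I*pi/5) + exp(4*I*pi/5))*conj(1) + 1*(3*exp(-2*I*pi/5) + exp(2*I*pi/5) + 2*exp(4*I*pi/5))*conj(1)]
      = (1/5)[(6) + (2*exp(-4*I*pi/5) + exp(-2*I*pi/5) + 3*exp(2*I*pi/5)) + (exp(-4*I*pi/5) + 3*exp(4*I*pi/5) + 2*exp(2*I*pi/5)) + (2*exp(-2*I*pi/5) + 3*exp(-4*I*pi/5) + exp(4*I*pi/5)) + (3*exp(-2*I*pi/5) + exp(2*I*pi/5) + 2*exp(4*I*pi/5))] = 0/5 = 0
  <chi_rho, chi_1> = (1/5)[1*(6)*conj(1) + 1*(2*exp(-4*I*pi/5) + exp(-2*I*pi/5) + 3*exp(2*I*pi/5))*conj(exp(2*I*pi/5)) + 1*(exp(-4*I*pi/5) + 3*exp(4*I*pi/5) + 2*exp(2*I*pi/5))*conj(exp(4*I*pi/5)) + 1*(2*exp(-2*I*pi/5) + 3*exp(-4*I*pi/5) + exp(4*I*pi/5))*conj(exp(-4*I*pi/5)) + 1*(3*exp(-2*I*pi/5) + exp(2*I*pi/5) + 2*exp(4*I*pi/5))*conj(exp(-2*I*pi/5))]
      = (1/5)[(6) + (3 + exp(-4*I*pi/5) + 2*exp(4*I*pi/5)) + (3 + 2*exp(-2*I*pi/5) + exp(2*I*pi/5)) + (3 + exp(-2*I*pi/5) + 2*exp(2*I*pi/5)) + (3 + 2*exp(-4*I*pi/5) + exp(4*I*pi/5))] = 15/5 = 3
  <chi_rho, chi_2> = (1/5)[1*(6)*conj(1) + 1*(2*exp(-4*I*pi/5) + exp(-2*I*pi/5) + 3*exp(2*I*pi/5))*conj(exp(4*I*pi/5)) + 1*(exp(-4*I*pi/5) + 3*exp(4*I*pi/5) + 2*exp(2*I*pi/5))*conj(exp(-2*I*pi/5)) + 1*(2*exp(-2*I*pi/5) + 3*exp(-4*I*pi/5) + exp(4*I*pi/5))*conj(exp(2*I*pi/5)) + 1*(3*exp(-2*I*pi/5) + exp(2*I*pi/5) + 2*exp(4*I*pi/5))*conj(exp(-4*I*pi/5))]
      = (1/5)[(6) + (3*exp(-2*I*pi/5) + exp(4*I*pi/5) + 2*exp(2*I*pi/5)) + (3*exp(-4*I*pi/5) + exp(-2*I*pi/5) + 2*exp(4*I*pi/5)) + (2*exp(-4*I*pi/5) + exp(2*I*pi/5) + 3*exp(4*I*pi/5)) + (2*exp(-2*I*pi/5) + exp(-4*I*pi/5) + 3*exp(2*I*pi/5))] = 0/5 = 0
  <chi_rho, chi_3> = (1/5)[1*(6)*conj(1) + 1*(2*exp(-4*I*pi/5) + exp(-2*I*pi/5) + 3*exp(2*I*pi/5))*conj(exp(-4*I*pi/5)) + 1*(exp(-4*I*pi/5) + 3*exp(4*I*pi/5) + 2*exp(2*I*pi/5))*conj(exp(2*I*pi/5)) + 1*(2*exp(-2*I*pi/5) + 3*exp(-4*I*pi/5) + exp(4*I*pi/5))*conj(exp(-2*I*pi/5)) + 1*(3*exp(-2*I*pi/5) + exp(2*I*pi/5) + 2*exp(4*I*pi/5))*conj(exp(4*I*pi/5))]
      = (1/5)[(6) + (2 + 3*exp(-4*I*pi/5) + exp(2*I*pi/5)) + (2 + exp(4*I*pi/5) + 3*exp(2*I*pi/5)) + (2 + 3*exp(-2*I*pi/5) + exp(-4*I*pi/5)) + (2 + exp(-2*I*pi/5) + 3*exp(4*I*pi/5))] = 10/5 = 2
  <chi_rho, chi_4> = (1/5)[1*(6)*conj(1) + 1*(2*exp(-4*I*pi/5) + exp(-2*I*pi/5) + 3*exp(2*I*pi/5))*conj(exp(-2*I*pi/5)) + 1*(exp(-4*I*pi/5) + 3*exp(4*I*pi/5) + 2*exp(2*I*pi/5))*conj(exp(-4*I*pi/5)) + 1*(2*exp(-2*I*pi/5) + 3*exp(-4*I*pi/5) + exp(4*I*pi/5))*conj(exp(4*I*pi/5)) + 1*(3*exp(-2*I*pi/5) + exp(2*I*pi/5) + 2*exp(4*I*pi/5))*conj(exp(2*I*pi/5))]
      = (1/5)[(6) + (1 + 2*exp(-2*I*pi/5) + 3*exp(4*I*pi/5)) + (1 + 3*exp(-2*I*pi/5) + 2*exp(-4*I*pi/5)) + (1 + 2*exp(4*I*pi/5) + 3*exp(2*I*pi/5)) + (1 + 3*exp(-4*I*pi/5) + 2*exp(2*I*pi/5))] = 5/5 = 1
(Exp terms are combined using exp(i*s)*conj(exp(i*t)) = exp(i*(s-t)), and sums of them are collapsed using the identity that for every m > 1 the m distinct m-th roots of unity sum to 0, e.g. 1 + exp(2*I*pi/3) + exp(-2*I*pi/3) = 0.)
Dimension check: dim(rho) = sum (mult * dim) = 0*1 + 3*1 + 0*1 + 2*1 + 1*1 = 6 = chi_rho(e) = 6.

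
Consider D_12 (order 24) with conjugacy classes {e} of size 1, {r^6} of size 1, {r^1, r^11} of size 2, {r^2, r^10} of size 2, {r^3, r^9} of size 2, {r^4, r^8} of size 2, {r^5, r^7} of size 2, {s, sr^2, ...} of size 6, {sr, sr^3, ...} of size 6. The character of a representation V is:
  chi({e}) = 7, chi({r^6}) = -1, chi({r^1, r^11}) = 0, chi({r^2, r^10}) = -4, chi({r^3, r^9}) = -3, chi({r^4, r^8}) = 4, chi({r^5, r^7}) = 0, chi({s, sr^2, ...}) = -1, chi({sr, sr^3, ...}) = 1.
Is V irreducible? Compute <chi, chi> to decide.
Not irreducible (reducible): <chi, chi> = 6 > 1.

Why: <chi, chi> = (1/|G|) sum_C |C| * |chi(C)|^2 = (1/24)[1*|7|^2 + 1*|-1|^2 + 2*|0|^2 + 2*|-4|^2 + 2*|-3|^2 + 2*|4|^2 + 2*|0|^2 + 6*|-1|^2 + 6*|1|^2]
  = (1/24)[(49) + (1) + (0) + (32) + (18) + (32) + (0) + (6) + (6)] = 144/24 = 6.
A character is irreducible iff <chi, chi> = 1, so this representation is reducible.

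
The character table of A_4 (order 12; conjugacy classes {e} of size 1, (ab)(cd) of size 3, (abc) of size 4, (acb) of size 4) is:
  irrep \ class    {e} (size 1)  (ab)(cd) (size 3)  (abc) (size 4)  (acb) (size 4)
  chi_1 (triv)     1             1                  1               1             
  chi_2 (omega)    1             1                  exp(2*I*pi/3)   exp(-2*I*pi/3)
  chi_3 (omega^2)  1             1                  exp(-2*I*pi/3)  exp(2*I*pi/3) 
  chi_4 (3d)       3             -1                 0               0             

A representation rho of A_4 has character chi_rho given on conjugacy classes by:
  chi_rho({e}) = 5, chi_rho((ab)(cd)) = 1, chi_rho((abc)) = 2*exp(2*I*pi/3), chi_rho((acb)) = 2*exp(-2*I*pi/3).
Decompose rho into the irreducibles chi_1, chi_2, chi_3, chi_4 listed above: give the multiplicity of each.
Multiplicities: chi_1: 0, chi_2: 2, chi_3: 0, chi_4: 1.

Reasoning: Use <chi_rho, chi> = (1/|G|) sum_C |C| * chi_rho(C) * conj(chi(C)) with |G| = 12 for each irreducible chi in the table:
  <chi_rho, chi_1> = (1/12)[1*(5)*conj(1) + 3*(1)*conj(1) + 4*(2*exp(2*I*pi/3))*conj(1) + 4*(2*exp(-2*I*pi/3))*conj(1)]
      = (1/12)[(5) + (3) + (8*exp(2*I*pi/3)) + (8*exp(-2*I*pi/3))] = 0/12 = 0
  <chi_rho, chi_2> = (1/12)[1*(5)*conj(1) + 3*(1)*conj(1) + 4*(2*exp(2*I*pi/3))*conj(exp(2*I*pi/3)) + 4*(2*exp(-2*I*pi/3))*conj(exp(-2*I*pi/3))]
      = (1/12)[(5) + (3) + (8) + (8)] = 24/12 = 2
  <chi_rho, chi_3> = (1/12)[1*(5)*conj(1) + 3*(1)*conj(1) + 4*(2*exp(2*I*pi/3))*conj(exp(-2*I*pi/3)) + 4*(2*exp(-2*I*pi/3))*conj(exp(2*I*pi/3))]
      = (1/12)[(5) + (3) + (8*exp(-2*I*pi/3)) + (8*exp(2*I*pi/3))] = 0/12 = 0
  <chi_rho, chi_4> = (1/12)[1*(5)*conj(3) + 3*(1)*conj(-1) + 4*(2*exp(2*I*pi/3))*conj(0) + 4*(2*exp(-2*I*pi/3))*conj(0)]
      = (1/12)[(15) + (-3) + (0) + (0)] = 12/12 = 1
(Exp terms are combined using exp(i*s)*conj(exp(i*t)) = exp(i*(s-t)), and sums of them are collapsed using the identity that for every m > 1 the m distinct m-th roots of unity sum to 0, e.g. 1 + exp(2*I*pi/3) + exp(-2*I*pi/3) = 0.)
Dimension check: dim(rho) = sum (mult * dim) = 0*1 + 2*1 + 0*1 + 1*3 = 5 = chi_rho(e) = 5.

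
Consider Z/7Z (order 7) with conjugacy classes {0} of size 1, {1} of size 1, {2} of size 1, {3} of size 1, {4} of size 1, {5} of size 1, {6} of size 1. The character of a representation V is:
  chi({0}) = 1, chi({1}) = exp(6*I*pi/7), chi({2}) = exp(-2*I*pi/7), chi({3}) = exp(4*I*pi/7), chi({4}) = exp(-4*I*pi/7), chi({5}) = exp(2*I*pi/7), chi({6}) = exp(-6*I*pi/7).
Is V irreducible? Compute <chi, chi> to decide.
Irreducible: <chi, chi> = 1.

Why: <chi, chi> = (1/|G|) sum_C |C| * |chi(C)|^2 = (1/7)[1*|1|^2 + 1*|exp(6*I*pi/7)|^2 + 1*|exp(-2*I*pi/7)|^2 + 1*|exp(4*I*pi/7)|^2 + 1*|exp(-4*I*pi/7)|^2 + 1*|exp(2*I*pi/7)|^2 + 1*|exp(-6*I*pi/7)|^2]
  = (1/7)[(1) + (1) + (1) + (1) + (1) + (1) + (1)] = 7/7 = 1.
(Exp terms are combined using exp(i*s)*conj(exp(i*t)) = exp(i*(s-t)), and sums of them are collapsed using the identity that for every m > 1 the m distinct m-th roots of unity sum to 0, e.g. 1 + exp(2*I*pi/3) + exp(-2*I*pi/3) = 0.)
A character is irreducible iff <chi, chi> = 1, so this representation is irreducible.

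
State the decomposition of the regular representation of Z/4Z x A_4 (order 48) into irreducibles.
Each irreducible V_i of dimension d_i appears with multiplicity d_i, i.e. rho_reg = (direct sum over all irreducibles V_i) d_i V_i. The irreducible dimensions for Z/4Z x A_4 are 1, 1, 1, 1, 1, 1, 1, 1, 1, 1, 1, 1, 3, 3, 3, 3: 12 irreducibles of dimension 1, each with multiplicity 1; 4 irreducibles of dimension 3, each with multiplicity 3. Total dimension 12*1*1 + 4*3*3 = 48 = |G|.

Solution. General theorem: in the regular representation of a finite group G, each irreducible appears with multiplicity equal to its dimension. Check: dim(rho_reg) = sum d_i^2 = 1 + 1 + 1 + 1 + 1 + 1 + 1 + 1 + 1 + 1 + 1 + 1 + 9 + 9 + 9 + 9 = 48 = |G|.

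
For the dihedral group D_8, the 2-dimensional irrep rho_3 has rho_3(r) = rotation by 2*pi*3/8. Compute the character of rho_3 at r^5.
chi_{rho_3}(r^5) = 2*cos(2*pi*3*5/8) = sqrt(2)

rho_3(r^5) is rotation by angle 2*pi*3*5/8, whose trace is 2*cos(2*pi*3*5/8) = sqrt(2).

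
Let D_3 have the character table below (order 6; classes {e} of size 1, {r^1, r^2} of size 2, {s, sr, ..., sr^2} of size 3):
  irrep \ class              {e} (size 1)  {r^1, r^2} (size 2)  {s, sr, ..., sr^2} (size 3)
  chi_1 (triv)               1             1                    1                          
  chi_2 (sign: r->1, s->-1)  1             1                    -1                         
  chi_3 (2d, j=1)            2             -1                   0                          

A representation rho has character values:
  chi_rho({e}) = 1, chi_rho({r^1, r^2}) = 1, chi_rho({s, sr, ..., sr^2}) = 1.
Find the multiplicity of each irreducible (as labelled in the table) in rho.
Multiplicities: chi_1: 1, chi_2: 0, chi_3: 0.

Why: Use <chi_rho, chi> = (1/|G|) sum_C |C| * chi_rho(C) * conj(chi(C)) with |G| = 6 for each irreducible chi in the table:
  <chi_rho, chi_1> = (1/6)[1*(1)*conj(1) + 2*(1)*conj(1) + 3*(1)*conj(1)]
      = (1/6)[(1) + (2) + (3)] = 6/6 = 1
  <chi_rho, chi_2> = (1/6)[1*(1)*conj(1) + 2*(1)*conj(1) + 3*(1)*conj(-1)]
      = (1/6)[(1) + (2) + (-3)] = 0/6 = 0
  <chi_rho, chi_3> = (1/6)[1*(1)*conj(2) + 2*(1)*conj(-1) + 3*(1)*conj(0)]
      = (1/6)[(2) + (-2) + (0)] = 0/6 = 0
Dimension check: dim(rho) = sum (mult * dim) = 1*1 + 0*1 + 0*2 = 1 = chi_rho(e) = 1.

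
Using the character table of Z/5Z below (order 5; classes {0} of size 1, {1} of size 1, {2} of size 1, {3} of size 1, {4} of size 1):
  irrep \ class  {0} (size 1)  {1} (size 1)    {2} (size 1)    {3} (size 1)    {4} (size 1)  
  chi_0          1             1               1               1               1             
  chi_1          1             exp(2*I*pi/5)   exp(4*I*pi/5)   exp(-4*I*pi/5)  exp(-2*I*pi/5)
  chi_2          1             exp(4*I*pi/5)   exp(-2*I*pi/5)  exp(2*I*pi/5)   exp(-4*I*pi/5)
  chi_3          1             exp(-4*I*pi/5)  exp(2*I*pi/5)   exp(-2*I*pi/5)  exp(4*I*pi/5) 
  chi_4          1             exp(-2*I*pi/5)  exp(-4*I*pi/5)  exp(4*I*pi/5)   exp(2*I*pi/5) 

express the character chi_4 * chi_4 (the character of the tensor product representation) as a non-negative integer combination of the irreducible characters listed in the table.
chi_4 tensor chi_4 = chi_3 (all other irreducibles have multiplicity 0).

Working: The character of a tensor product is the pointwise product (chi_4 * chi_4)(C) = chi_4(C) * chi_4(C):
  {0}: (1)*(1), {1}: (exp(-2*I*pi/5))*(exp(-2*I*pi/5)), {2}: (exp(-4*I*pi/5))*(exp(-4*I*pi/5)), {3}: (exp(4*I*pi/5))*(exp(4*I*pi/5)), {4}: (exp(2*I*pi/5))*(exp(2*I*pi/5))
so (chi_4 * chi_4) takes values
  {0} -> 1, {1} -> exp(-4*I*pi/5), {2} -> exp(2*I*pi/5), {3} -> exp(-2*I*pi/5), {4} -> exp(4*I*pi/5).
Now take the inner product of this character with each irreducible chi from the table, <chi_4*chi_4, chi> = (1/5) sum_C |C| (chi_4*chi_4)(C) conj(chi(C)):
  <chi_4*chi_4, chi_0> = (1/5)[1*(1)*conj(1) + 1*(exp(-4*I*pi/5))*conj(1) + 1*(exp(2*I*pi/5))*conj(1) + 1*(exp(-2*I*pi/5))*conj(1) + 1*(exp(4*I*pi/5))*conj(1)]
      = (1/5)[(1) + (exp(-4*I*pi/5)) + (exp(2*I*pi/5)) + (exp(-2*I*pi/5)) + (exp(4*I*pi/5))] = 0/5 = 0
  <chi_4*chi_4, chi_1> = (1/5)[1*(1)*conj(1) + 1*(exp(-4*I*pi/5))*conj(exp(2*I*pi/5)) + 1*(exp(2*I*pi/5))*conj(exp(4*I*pi/5)) + 1*(exp(-2*I*pi/5))*conj(exp(-4*I*pi/5)) + 1*(exp(4*I*pi/5))*conj(exp(-2*I*pi/5))]
      = (1/5)[(1) + (exp(4*I*pi/5)) + (exp(-2*I*pi/5)) + (exp(2*I*pi/5)) + (exp(-4*I*pi/5))] = 0/5 = 0
  <chi_4*chi_4, chi_2> = (1/5)[1*(1)*conj(1) + 1*(exp(-4*I*pi/5))*conj(exp(4*I*pi/5)) + 1*(exp(2*I*pi/5))*conj(exp(-2*I*pi/5)) + 1*(exp(-2*I*pi/5))*conj(exp(2*I*pi/5)) + 1*(exp(4*I*pi/5))*conj(exp(-4*I*pi/5))]
      = (1/5)[(1) + (exp(2*I*pi/5)) + (exp(4*I*pi/5)) + (exp(-4*I*pi/5)) + (exp(-2*I*pi/5))] = 0/5 = 0
  <chi_4*chi_4, chi_3> = (1/5)[1*(1)*conj(1) + 1*(exp(-4*I*pi/5))*conj(exp(-4*I*pi/5)) + 1*(exp(2*I*pi/5))*conj(exp(2*I*pi/5)) + 1*(exp(-2*I*pi/5))*conj(exp(-2*I*pi/5)) + 1*(exp(4*I*pi/5))*conj(exp(4*I*pi/5))]
      = (1/5)[(1) + (1) + (1) + (1) + (1)] = 5/5 = 1
  <chi_4*chi_4, chi_4> = (1/5)[1*(1)*conj(1) + 1*(exp(-4*I*pi/5))*conj(exp(-2*I*pi/5)) + 1*(exp(2*I*pi/5))*conj(exp(-4*I*pi/5)) + 1*(exp(-2*I*pi/5))*conj(exp(4*I*pi/5)) + 1*(exp(4*I*pi/5))*conj(exp(2*I*pi/5))]
      = (1/5)[(1) + (exp(-2*I*pi/5)) + (exp(-4*I*pi/5)) + (exp(4*I*pi/5)) + (exp(2*I*pi/5))] = 0/5 = 0
(Exp terms are combined using exp(i*s)*conj(exp(i*t)) = exp(i*(s-t)), and sums of them are collapsed using the identity that for every m > 1 the m distinct m-th roots of unity sum to 0, e.g. 1 + exp(2*I*pi/3) + exp(-2*I*pi/3) = 0.)
Hence the multiplicities are chi_3: 1. Dimension check: dim(chi_4)*dim(chi_4) = 1*1 = 1 and sum (mult * dim) = 1*1 = 1.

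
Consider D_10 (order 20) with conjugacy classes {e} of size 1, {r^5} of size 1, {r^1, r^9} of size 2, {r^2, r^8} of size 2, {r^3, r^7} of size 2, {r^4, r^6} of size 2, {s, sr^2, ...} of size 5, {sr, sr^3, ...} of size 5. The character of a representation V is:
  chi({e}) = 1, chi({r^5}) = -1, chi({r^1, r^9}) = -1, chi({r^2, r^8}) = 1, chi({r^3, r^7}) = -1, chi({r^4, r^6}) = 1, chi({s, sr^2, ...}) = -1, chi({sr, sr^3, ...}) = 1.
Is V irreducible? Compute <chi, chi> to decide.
Irreducible: <chi, chi> = 1.

Derivation: <chi, chi> = (1/|G|) sum_C |C| * |chi(C)|^2 = (1/20)[1*|1|^2 + 1*|-1|^2 + 2*|-1|^2 + 2*|1|^2 + 2*|-1|^2 + 2*|1|^2 + 5*|-1|^2 + 5*|1|^2]
  = (1/20)[(1) + (1) + (2) + (2) + (2) + (2) + (5) + (5)] = 20/20 = 1.
A character is irreducible iff <chi, chi> = 1, so this representation is irreducible.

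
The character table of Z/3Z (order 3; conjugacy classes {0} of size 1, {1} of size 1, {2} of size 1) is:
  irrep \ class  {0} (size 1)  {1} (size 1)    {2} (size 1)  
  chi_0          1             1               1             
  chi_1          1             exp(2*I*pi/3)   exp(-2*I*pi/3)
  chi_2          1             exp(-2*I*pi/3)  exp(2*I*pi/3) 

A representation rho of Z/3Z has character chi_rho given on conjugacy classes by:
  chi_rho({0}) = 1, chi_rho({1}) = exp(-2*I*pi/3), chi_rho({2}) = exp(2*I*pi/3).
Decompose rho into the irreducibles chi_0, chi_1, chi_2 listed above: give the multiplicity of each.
Multiplicities: chi_0: 0, chi_1: 0, chi_2: 1.

Solution. Use <chi_rho, chi> = (1/|G|) sum_C |C| * chi_rho(C) * conj(chi(C)) with |G| = 3 for each irreducible chi in the table:
  <chi_rho, chi_0> = (1/3)[1*(1)*conj(1) + 1*(exp(-2*I*pi/3))*conj(1) + 1*(exp(2*I*pi/3))*conj(1)]
      = (1/3)[(1) + (exp(-2*I*pi/3)) + (exp(2*I*pi/3))] = 0/3 = 0
  <chi_rho, chi_1> = (1/3)[1*(1)*conj(1) + 1*(exp(-2*I*pi/3))*conj(exp(2*I*pi/3)) + 1*(exp(2*I*pi/3))*conj(exp(-2*I*pi/3))]
      = (1/3)[(1) + (exp(2*I*pi/3)) + (exp(-2*I*pi/3))] = 0/3 = 0
  <chi_rho, chi_2> = (1/3)[1*(1)*conj(1) + 1*(exp(-2*I*pi/3))*conj(exp(-2*I*pi/3)) + 1*(exp(2*I*pi/3))*conj(exp(2*I*pi/3))]
      = (1/3)[(1) + (1) + (1)] = 3/3 = 1
(Exp terms are combined using exp(i*s)*conj(exp(i*t)) = exp(i*(s-t)), and sums of them are collapsed using the identity that for every m > 1 the m distinct m-th roots of unity sum to 0, e.g. 1 + exp(2*I*pi/3) + exp(-2*I*pi/3) = 0.)
Dimension check: dim(rho) = sum (mult * dim) = 0*1 + 0*1 + 1*1 = 1 = chi_rho(e) = 1.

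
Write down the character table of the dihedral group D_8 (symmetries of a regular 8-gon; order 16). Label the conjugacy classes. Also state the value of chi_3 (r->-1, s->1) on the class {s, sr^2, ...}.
Conjugacy classes: {e} of size 1, {r^4} of size 1, {r^1, r^7} of size 2, {r^2, r^6} of size 2, {r^3, r^5} of size 2, {s, sr^2, ...} of size 4, {sr, sr^3, ...} of size 4.
Character table:
  irrep \ class              {e} (size 1)  {r^4} (size 1)  {r^1, r^7} (size 2)  {r^2, r^6} (size 2)  {r^3, r^5} (size 2)  {s, sr^2, ...} (size 4)  {sr, sr^3, ...} (size 4)
  chi_1 (triv)               1             1               1                    1                    1                    1                        1                       
  chi_2 (sign: r->1, s->-1)  1             1               1                    1                    1                    -1                       -1                      
  chi_3 (r->-1, s->1)        1             1               -1                   1                    -1                   1                        -1                      
  chi_4 (r->-1, s->-1)       1             1               -1                   1                    -1                   -1                       1                       
  chi_5 (2d, j=1)            2             -2              sqrt(2)              0                    -sqrt(2)             0                        0                       
  chi_6 (2d, j=2)            2             2               0                    -2                   0                    0                        0                       
  chi_7 (2d, j=3)            2             -2              -sqrt(2)             0                    sqrt(2)              0                        0                       

Spot check: chi_3 (r->-1, s->1) on {s, sr^2, ...} = 1.

Reasoning: D_8 has order 2*8 = 16 with 7 conjugacy classes, hence 7 irreducibles. Sum of squared dims 1 + 1 + 1 + 1 + 4 + 4 + 4 = 16 = |G|. Linear characters come from the abelianisation; the 2-dimensional irreps have character r^k -> 2*cos(2*pi*j*k/8), reflections -> 0.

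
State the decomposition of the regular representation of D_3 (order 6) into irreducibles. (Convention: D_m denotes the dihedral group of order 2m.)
Each irreducible V_i of dimension d_i appears with multiplicity d_i, i.e. rho_reg = (direct sum over all irreducibles V_i) d_i V_i. The irreducible dimensions for D_3 are 1, 1, 2: 2 irreducibles of dimension 1, each with multiplicity 1; 1 irreducible of dimension 2, with multiplicity 2. Total dimension 2*1*1 + 1*2*2 = 6 = |G|.

Argument: General theorem: in the regular representation of a finite group G, each irreducible appears with multiplicity equal to its dimension. Check: dim(rho_reg) = sum d_i^2 = 1 + 1 + 4 = 6 = |G|.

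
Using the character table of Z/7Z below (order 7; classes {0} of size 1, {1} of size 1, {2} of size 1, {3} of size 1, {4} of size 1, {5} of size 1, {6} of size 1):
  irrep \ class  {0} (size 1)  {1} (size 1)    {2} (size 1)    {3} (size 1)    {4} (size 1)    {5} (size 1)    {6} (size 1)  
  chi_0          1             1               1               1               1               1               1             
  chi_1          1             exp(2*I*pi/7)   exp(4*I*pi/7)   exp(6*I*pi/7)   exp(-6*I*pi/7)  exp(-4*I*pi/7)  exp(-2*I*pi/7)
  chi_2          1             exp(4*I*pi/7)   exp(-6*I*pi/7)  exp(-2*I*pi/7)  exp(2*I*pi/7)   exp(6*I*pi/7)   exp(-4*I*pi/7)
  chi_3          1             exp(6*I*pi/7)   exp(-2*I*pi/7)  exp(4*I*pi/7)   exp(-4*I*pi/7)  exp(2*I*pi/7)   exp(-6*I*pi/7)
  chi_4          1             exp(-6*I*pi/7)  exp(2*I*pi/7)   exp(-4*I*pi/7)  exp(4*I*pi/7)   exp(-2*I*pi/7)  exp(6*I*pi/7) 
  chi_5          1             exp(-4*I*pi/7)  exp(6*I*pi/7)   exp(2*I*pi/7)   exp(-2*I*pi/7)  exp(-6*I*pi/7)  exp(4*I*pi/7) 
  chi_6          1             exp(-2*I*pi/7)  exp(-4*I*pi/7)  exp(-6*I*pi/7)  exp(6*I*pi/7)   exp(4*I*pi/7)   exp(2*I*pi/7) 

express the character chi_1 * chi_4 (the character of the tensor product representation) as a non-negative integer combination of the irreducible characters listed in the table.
chi_1 tensor chi_4 = chi_5 (all other irreducibles have multiplicity 0).

Working: The character of a tensor product is the pointwise product (chi_1 * chi_4)(C) = chi_1(C) * chi_4(C):
  {0}: (1)*(1), {1}: (exp(2*I*pi/7))*(exp(-6*I*pi/7)), {2}: (exp(4*I*pi/7))*(exp(2*I*pi/7)), {3}: (exp(6*I*pi/7))*(exp(-4*I*pi/7)), {4}: (exp(-6*I*pi/7))*(exp(4*I*pi/7)), {5}: (exp(-4*I*pi/7))*(exp(-2*I*pi/7)), {6}: (exp(-2*I*pi/7))*(exp(6*I*pi/7))
so (chi_1 * chi_4) takes values
  {0} -> 1, {1} -> exp(-4*I*pi/7), {2} -> exp(6*I*pi/7), {3} -> exp(2*I*pi/7), {4} -> exp(-2*I*pi/7), {5} -> exp(-6*I*pi/7), {6} -> exp(4*I*pi/7).
Now take the inner product of this character with each irreducible chi from the table, <chi_1*chi_4, chi> = (1/7) sum_C |C| (chi_1*chi_4)(C) conj(chi(C)):
  <chi_1*chi_4, chi_0> = (1/7)[1*(1)*conj(1) + 1*(exp(-4*I*pi/7))*conj(1) + 1*(exp(6*I*pi/7))*conj(1) + 1*(exp(2*I*pi/7))*conj(1) + 1*(exp(-2*I*pi/7))*conj(1) + 1*(exp(-6*I*pi/7))*conj(1) + 1*(exp(4*I*pi/7))*conj(1)]
      = (1/7)[(1) + (exp(-4*I*pi/7)) + (exp(6*I*pi/7)) + (exp(2*I*pi/7)) + (exp(-2*I*pi/7)) + (exp(-6*I*pi/7)) + (exp(4*I*pi/7))] = 0/7 = 0
  <chi_1*chi_4, chi_1> = (1/7)[1*(1)*conj(1) + 1*(exp(-4*I*pi/7))*conj(exp(2*I*pi/7)) + 1*(exp(6*I*pi/7))*conj(exp(4*I*pi/7)) + 1*(exp(2*I*pi/7))*conj(exp(6*I*pi/7)) + 1*(exp(-2*I*pi/7))*conj(exp(-6*I*pi/7)) + 1*(exp(-6*I*pi/7))*conj(exp(-4*I*pi/7)) + 1*(exp(4*I*pi/7))*conj(exp(-2*I*pi/7))]
      = (1/7)[(1) + (exp(-6*I*pi/7)) + (exp(2*I*pi/7)) + (exp(-4*I*pi/7)) + (exp(4*I*pi/7)) + (exp(-2*I*pi/7)) + (exp(6*I*pi/7))] = 0/7 = 0
  <chi_1*chi_4, chi_2> = (1/7)[1*(1)*conj(1) + 1*(exp(-4*I*pi/7))*conj(exp(4*I*pi/7)) + 1*(exp(6*I*pi/7))*conj(exp(-6*I*pi/7)) + 1*(exp(2*I*pi/7))*conj(exp(-2*I*pi/7)) + 1*(exp(-2*I*pi/7))*conj(exp(2*I*pi/7)) + 1*(exp(-6*I*pi/7))*conj(exp(6*I*pi/7)) + 1*(exp(4*I*pi/7))*conj(exp(-4*I*pi/7))]
      = (1/7)[(1) + (exp(6*I*pi/7)) + (exp(-2*I*pi/7)) + (exp(4*I*pi/7)) + (exp(-4*I*pi/7)) + (exp(2*I*pi/7)) + (exp(-6*I*pi/7))] = 0/7 = 0
  <chi_1*chi_4, chi_3> = (1/7)[1*(1)*conj(1) + 1*(exp(-4*I*pi/7))*conj(exp(6*I*pi/7)) + 1*(exp(6*I*pi/7))*conj(exp(-2*I*pi/7)) + 1*(exp(2*I*pi/7))*conj(exp(4*I*pi/7)) + 1*(exp(-2*I*pi/7))*conj(exp(-4*I*pi/7)) + 1*(exp(-6*I*pi/7))*conj(exp(2*I*pi/7)) + 1*(exp(4*I*pi/7))*conj(exp(-6*I*pi/7))]
      = (1/7)[(1) + (exp(4*I*pi/7)) + (exp(-6*I*pi/7)) + (exp(-2*I*pi/7)) + (exp(2*I*pi/7)) + (exp(6*I*pi/7)) + (exp(-4*I*pi/7))] = 0/7 = 0
  <chi_1*chi_4, chi_4> = (1/7)[1*(1)*conj(1) + 1*(exp(-4*I*pi/7))*conj(exp(-6*I*pi/7)) + 1*(exp(6*I*pi/7))*conj(exp(2*I*pi/7)) + 1*(exp(2*I*pi/7))*conj(exp(-4*I*pi/7)) + 1*(exp(-2*I*pi/7))*conj(exp(4*I*pi/7)) + 1*(exp(-6*I*pi/7))*conj(exp(-2*I*pi/7)) + 1*(exp(4*I*pi/7))*conj(exp(6*I*pi/7))]
      = (1/7)[(1) + (exp(2*I*pi/7)) + (exp(4*I*pi/7)) + (exp(6*I*pi/7)) + (exp(-6*I*pi/7)) + (exp(-4*I*pi/7)) + (exp(-2*I*pi/7))] = 0/7 = 0
  <chi_1*chi_4, chi_5> = (1/7)[1*(1)*conj(1) + 1*(exp(-4*I*pi/7))*conj(exp(-4*I*pi/7)) + 1*(exp(6*I*pi/7))*conj(exp(6*I*pi/7)) + 1*(exp(2*I*pi/7))*conj(exp(2*I*pi/7)) + 1*(exp(-2*I*pi/7))*conj(exp(-2*I*pi/7)) + 1*(exp(-6*I*pi/7))*conj(exp(-6*I*pi/7)) + 1*(exp(4*I*pi/7))*conj(exp(4*I*pi/7))]
      = (1/7)[(1) + (1) + (1) + (1) + (1) + (1) + (1)] = 7/7 = 1
  <chi_1*chi_4, chi_6> = (1/7)[1*(1)*conj(1) + 1*(exp(-4*I*pi/7))*conj(exp(-2*I*pi/7)) + 1*(exp(6*I*pi/7))*conj(exp(-4*I*pi/7)) + 1*(exp(2*I*pi/7))*conj(exp(-6*I*pi/7)) + 1*(exp(-2*I*pi/7))*conj(exp(6*I*pi/7)) + 1*(exp(-6*I*pi/7))*conj(exp(4*I*pi/7)) + 1*(exp(4*I*pi/7))*conj(exp(2*I*pi/7))]
      = (1/7)[(1) + (exp(-2*I*pi/7)) + (exp(-4*I*pi/7)) + (exp(-6*I*pi/7)) + (exp(6*I*pi/7)) + (exp(4*I*pi/7)) + (exp(2*I*pi/7))] = 0/7 = 0
(Exp terms are combined using exp(i*s)*conj(exp(i*t)) = exp(i*(s-t)), and sums of them are collapsed using the identity that for every m > 1 the m distinct m-th roots of unity sum to 0, e.g. 1 + exp(2*I*pi/3) + exp(-2*I*pi/3) = 0.)
Hence the multiplicities are chi_5: 1. Dimension check: dim(chi_1)*dim(chi_4) = 1*1 = 1 and sum (mult * dim) = 1*1 = 1.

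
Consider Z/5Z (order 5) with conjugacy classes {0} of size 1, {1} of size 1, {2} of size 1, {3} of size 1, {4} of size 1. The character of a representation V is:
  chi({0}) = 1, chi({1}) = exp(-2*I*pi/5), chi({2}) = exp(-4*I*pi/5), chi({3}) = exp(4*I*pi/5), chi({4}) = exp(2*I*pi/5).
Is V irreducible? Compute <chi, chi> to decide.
Irreducible: <chi, chi> = 1.

Argument: <chi, chi> = (1/|G|) sum_C |C| * |chi(C)|^2 = (1/5)[1*|1|^2 + 1*|exp(-2*I*pi/5)|^2 + 1*|exp(-4*I*pi/5)|^2 + 1*|exp(4*I*pi/5)|^2 + 1*|exp(2*I*pi/5)|^2]
  = (1/5)[(1) + (1) + (1) + (1) + (1)] = 5/5 = 1.
(Exp terms are combined using exp(i*s)*conj(exp(i*t)) = exp(i*(s-t)), and sums of them are collapsed using the identity that for every m > 1 the m distinct m-th roots of unity sum to 0, e.g. 1 + exp(2*I*pi/3) + exp(-2*I*pi/3) = 0.)
A character is irreducible iff <chi, chi> = 1, so this representation is irreducible.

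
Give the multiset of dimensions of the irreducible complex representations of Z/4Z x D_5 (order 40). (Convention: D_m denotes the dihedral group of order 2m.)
Dimensions: 1, 1, 1, 1, 1, 1, 1, 1, 2, 2, 2, 2, 2, 2, 2, 2

Derivation: There are 16 irreducibles (= number of conjugacy classes). Their dimensions d_i satisfy sum d_i^2 = |G| = 40: 1 + 1 + 1 + 1 + 1 + 1 + 1 + 1 + 4 + 4 + 4 + 4 + 4 + 4 + 4 + 4 = 40. (For the product with Z/4Z: each of the 4 1-dim characters of Z/4Z tensors with each irrep of D_5, giving 4 copies of each D_5-dimension.)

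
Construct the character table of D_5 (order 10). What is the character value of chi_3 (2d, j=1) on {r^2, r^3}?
Conjugacy classes: {e} of size 1, {r^1, r^4} of size 2, {r^2, r^3} of size 2, {s, sr, ..., sr^4} of size 5.
Character table:
  irrep \ class              {e} (size 1)  {r^1, r^4} (size 2)  {r^2, r^3} (size 2)  {s, sr, ..., sr^4} (size 5)
  chi_1 (triv)               1             1                    1                    1                          
  chi_2 (sign: r->1, s->-1)  1             1                    1                    -1                         
  chi_3 (2d, j=1)            2             -1/2 + sqrt(5)/2     -sqrt(5)/2 - 1/2     0                          
  chi_4 (2d, j=2)            2             -sqrt(5)/2 - 1/2     -1/2 + sqrt(5)/2     0                          

Spot check: chi_3 (2d, j=1) on {r^2, r^3} = -sqrt(5)/2 - 1/2.

Explanation: D_5 has order 2*5 = 10 with 4 conjugacy classes, hence 4 irreducibles. Sum of squared dims 1 + 1 + 4 + 4 = 10 = |G|. Linear characters come from the abelianisation; the 2-dimensional irreps have character r^k -> 2*cos(2*pi*j*k/5), reflections -> 0.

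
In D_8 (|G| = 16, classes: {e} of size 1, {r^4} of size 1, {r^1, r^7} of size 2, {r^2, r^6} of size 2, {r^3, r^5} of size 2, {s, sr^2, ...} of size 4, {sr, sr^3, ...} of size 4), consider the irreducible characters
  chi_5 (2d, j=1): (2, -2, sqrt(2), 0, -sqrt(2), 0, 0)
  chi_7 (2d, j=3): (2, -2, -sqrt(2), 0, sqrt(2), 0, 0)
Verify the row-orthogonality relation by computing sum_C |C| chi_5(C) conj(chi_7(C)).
Sum = 0; so <chi_5, chi_7> = 0 (distinct irreducibles are orthogonal).

Details: Compute term by term over conjugacy classes (|C| * chi_5(C) * conj(chi_7(C))):
  1*(2)*conj(2) + 1*(-2)*conj(-2) + 2*(sqrt(2))*conj(-sqrt(2)) + 2*(0)*conj(0) + 2*(-sqrt(2))*conj(sqrt(2)) + 4*(0)*conj(0) + 4*(0)*conj(0)
  = (4) + (4) + (-4) + (0) + (-4) + (0) + (0)
  = 0.
Dividing by |G| = 16 gives 0/16 = 0, matching the row-orthogonality relation <chi_5, chi_7> = [chi_5 = chi_7].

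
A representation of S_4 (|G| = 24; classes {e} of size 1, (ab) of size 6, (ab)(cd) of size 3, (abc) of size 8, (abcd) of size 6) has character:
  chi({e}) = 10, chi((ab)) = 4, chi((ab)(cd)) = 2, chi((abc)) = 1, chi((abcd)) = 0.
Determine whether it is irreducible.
Not irreducible (reducible): <chi, chi> = 9 > 1.

Proof sketch: <chi, chi> = (1/|G|) sum_C |C| * |chi(C)|^2 = (1/24)[1*|10|^2 + 6*|4|^2 + 3*|2|^2 + 8*|1|^2 + 6*|0|^2]
  = (1/24)[(100) + (96) + (12) + (8) + (0)] = 216/24 = 9.
A character is irreducible iff <chi, chi> = 1, so this representation is reducible.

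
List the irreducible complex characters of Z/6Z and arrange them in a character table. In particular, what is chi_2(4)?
Character table of Z/6Z (irreps indexed chi_0,...,chi_5 with chi_k(m) = zeta_6^(k*m), zeta_6 = exp(2*pi*i/6)):
  irrep \ class  {0} (size 1)  {1} (size 1)    {2} (size 1)    {3} (size 1)  {4} (size 1)    {5} (size 1)  
  chi_0          1             1               1               1             1               1             
  chi_1          1             exp(I*pi/3)     exp(2*I*pi/3)   -1            exp(-2*I*pi/3)  exp(-I*pi/3)  
  chi_2          1             exp(2*I*pi/3)   exp(-2*I*pi/3)  1             exp(2*I*pi/3)   exp(-2*I*pi/3)
  chi_3          1             -1              1               -1            1               -1            
  chi_4          1             exp(-2*I*pi/3)  exp(2*I*pi/3)   1             exp(-2*I*pi/3)  exp(2*I*pi/3) 
  chi_5          1             exp(-I*pi/3)    exp(-2*I*pi/3)  -1            exp(2*I*pi/3)   exp(I*pi/3)   

Spot check: chi_2(4) = zeta_6^(2*4) = zeta_6^8 = exp(2*I*pi/3).

Z/6Z is abelian, so all 6 irreducible complex representations are 1-dimensional. They are given by chi_k(m) = zeta_6^(k*m) for k = 0,...,5. Row orthogonality: sum_m chi_k(m) conj(chi_l(m)) = 6 * [k = l].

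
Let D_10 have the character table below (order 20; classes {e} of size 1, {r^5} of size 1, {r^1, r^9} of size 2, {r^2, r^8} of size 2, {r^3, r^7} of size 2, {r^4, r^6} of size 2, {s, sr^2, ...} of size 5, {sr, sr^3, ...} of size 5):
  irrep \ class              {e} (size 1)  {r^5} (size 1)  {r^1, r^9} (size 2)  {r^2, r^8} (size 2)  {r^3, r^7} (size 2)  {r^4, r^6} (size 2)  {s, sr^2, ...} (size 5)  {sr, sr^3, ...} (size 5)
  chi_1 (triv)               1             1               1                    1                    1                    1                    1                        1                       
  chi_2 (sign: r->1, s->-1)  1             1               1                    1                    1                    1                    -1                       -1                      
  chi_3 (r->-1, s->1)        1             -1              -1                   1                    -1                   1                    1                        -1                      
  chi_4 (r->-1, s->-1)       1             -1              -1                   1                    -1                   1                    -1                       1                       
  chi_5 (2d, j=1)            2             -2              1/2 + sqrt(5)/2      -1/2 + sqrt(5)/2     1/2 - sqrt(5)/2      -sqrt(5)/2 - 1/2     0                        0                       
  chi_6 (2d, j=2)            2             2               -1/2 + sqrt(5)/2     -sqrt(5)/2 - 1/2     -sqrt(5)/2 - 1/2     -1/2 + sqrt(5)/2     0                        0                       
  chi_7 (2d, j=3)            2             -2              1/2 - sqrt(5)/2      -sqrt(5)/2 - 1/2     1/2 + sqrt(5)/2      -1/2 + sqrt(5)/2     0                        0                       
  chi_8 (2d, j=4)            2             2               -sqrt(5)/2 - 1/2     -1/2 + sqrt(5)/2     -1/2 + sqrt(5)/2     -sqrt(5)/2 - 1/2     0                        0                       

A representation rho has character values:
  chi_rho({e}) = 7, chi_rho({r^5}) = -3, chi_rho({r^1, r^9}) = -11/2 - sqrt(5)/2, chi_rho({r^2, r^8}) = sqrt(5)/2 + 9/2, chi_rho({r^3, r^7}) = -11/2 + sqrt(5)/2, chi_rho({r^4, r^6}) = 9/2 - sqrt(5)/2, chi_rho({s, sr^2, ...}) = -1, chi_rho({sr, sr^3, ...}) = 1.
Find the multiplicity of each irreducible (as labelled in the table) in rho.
Multiplicities: chi_1: 0, chi_2: 0, chi_3: 2, chi_4: 3, chi_5: 0, chi_6: 0, chi_7: 0, chi_8: 1.

Reasoning: Use <chi_rho, chi> = (1/|G|) sum_C |C| * chi_rho(C) * conj(chi(C)) with |G| = 20 for each irreducible chi in the table:
  <chi_rho, chi_1> = (1/20)[1*(7)*conj(1) + 1*(-3)*conj(1) + 2*(-11/2 - sqrt(5)/2)*conj(1) + 2*(sqrt(5)/2 + 9/2)*conj(1) + 2*(-11/2 + sqrt(5)/2)*conj(1) + 2*(9/2 - sqrt(5)/2)*conj(1) + 5*(-1)*conj(1) + 5*(1)*conj(1)]
      = (1/20)[(7) + (-3) + (-11 - sqrt(5)) + (sqrt(5) + 9) + (-11 + sqrt(5)) + (9 - sqrt(5)) + (-5) + (5)] = 0/20 = 0
  <chi_rho, chi_2> = (1/20)[1*(7)*conj(1) + 1*(-3)*conj(1) + 2*(-11/2 - sqrt(5)/2)*conj(1) + 2*(sqrt(5)/2 + 9/2)*conj(1) + 2*(-11/2 + sqrt(5)/2)*conj(1) + 2*(9/2 - sqrt(5)/2)*conj(1) + 5*(-1)*conj(-1) + 5*(1)*conj(-1)]
      = (1/20)[(7) + (-3) + (-11 - sqrt(5)) + (sqrt(5) + 9) + (-11 + sqrt(5)) + (9 - sqrt(5)) + (5) + (-5)] = 0/20 = 0
  <chi_rho, chi_3> = (1/20)[1*(7)*conj(1) + 1*(-3)*conj(-1) + 2*(-11/2 - sqrt(5)/2)*conj(-1) + 2*(sqrt(5)/2 + 9/2)*conj(1) + 2*(-11/2 + sqrt(5)/2)*conj(-1) + 2*(9/2 - sqrt(5)/2)*conj(1) + 5*(-1)*conj(1) + 5*(1)*conj(-1)]
      = (1/20)[(7) + (3) + (sqrt(5) + 11) + (sqrt(5) + 9) + (11 - sqrt(5)) + (9 - sqrt(5)) + (-5) + (-5)] = 40/20 = 2
  <chi_rho, chi_4> = (1/20)[1*(7)*conj(1) + 1*(-3)*conj(-1) + 2*(-11/2 - sqrt(5)/2)*conj(-1) + 2*(sqrt(5)/2 + 9/2)*conj(1) + 2*(-11/2 + sqrt(5)/2)*conj(-1) + 2*(9/2 - sqrt(5)/2)*conj(1) + 5*(-1)*conj(-1) + 5*(1)*conj(1)]
      = (1/20)[(7) + (3) + (sqrt(5) + 11) + (sqrt(5) + 9) + (11 - sqrt(5)) + (9 - sqrt(5)) + (5) + (5)] = 60/20 = 3
  <chi_rho, chi_5> = (1/20)[1*(7)*conj(2) + 1*(-3)*conj(-2) + 2*(-11/2 - sqrt(5)/2)*conj(1/2 + sqrt(5)/2) + 2*(sqrt(5)/2 + 9/2)*conj(-1/2 + sqrt(5)/2) + 2*(-11/2 + sqrt(5)/2)*conj(1/2 - sqrt(5)/2) + 2*(9/2 - sqrt(5)/2)*conj(-sqrt(5)/2 - 1/2) + 5*(-1)*conj(0) + 5*(1)*conj(0)]
      = (1/20)[(14) + (6) + (-6*sqrt(5) - 8) + (-2 + 4*sqrt(5)) + (-8 + 6*sqrt(5)) + (-4*sqrt(5) - 2) + (0) + (0)] = 0/20 = 0
  <chi_rho, chi_6> = (1/20)[1*(7)*conj(2) + 1*(-3)*conj(2) + 2*(-11/2 - sqrt(5)/2)*conj(-1/2 + sqrt(5)/2) + 2*(sqrt(5)/2 + 9/2)*conj(-sqrt(5)/2 - 1/2) + 2*(-11/2 + sqrt(5)/2)*conj(-sqrt(5)/2 - 1/2) + 2*(9/2 - sqrt(5)/2)*conj(-1/2 + sqrt(5)/2) + 5*(-1)*conj(0) + 5*(1)*conj(0)]
      = (1/20)[(14) + (-6) + (3 - 5*sqrt(5)) + (-5*sqrt(5) - 7) + (3 + 5*sqrt(5)) + (-7 + 5*sqrt(5)) + (0) + (0)] = 0/20 = 0
  <chi_rho, chi_7> = (1/20)[1*(7)*conj(2) + 1*(-3)*conj(-2) + 2*(-11/2 - sqrt(5)/2)*conj(1/2 - sqrt(5)/2) + 2*(sqrt(5)/2 + 9/2)*conj(-sqrt(5)/2 - 1/2) + 2*(-11/2 + sqrt(5)/2)*conj(1/2 + sqrt(5)/2) + 2*(9/2 - sqrt(5)/2)*conj(-1/2 + sqrt(5)/2) + 5*(-1)*conj(0) + 5*(1)*conj(0)]
      = (1/20)[(14) + (6) + (-3 + 5*sqrt(5)) + (-5*sqrt(5) - 7) + (-5*sqrt(5) - 3) + (-7 + 5*sqrt(5)) + (0) + (0)] = 0/20 = 0
  <chi_rho, chi_8> = (1/20)[1*(7)*conj(2) + 1*(-3)*conj(2) + 2*(-11/2 - sqrt(5)/2)*conj(-sqrt(5)/2 - 1/2) + 2*(sqrt(5)/2 + 9/2)*conj(-1/2 + sqrt(5)/2) + 2*(-11/2 + sqrt(5)/2)*conj(-1/2 + sqrt(5)/2) + 2*(9/2 - sqrt(5)/2)*conj(-sqrt(5)/2 - 1/2) + 5*(-1)*conj(0) + 5*(1)*conj(0)]
      = (1/20)[(14) + (-6) + (8 + 6*sqrt(5)) + (-2 + 4*sqrt(5)) + (8 - 6*sqrt(5)) + (-4*sqrt(5) - 2) + (0) + (0)] = 20/20 = 1
Dimension check: dim(rho) = sum (mult * dim) = 0*1 + 0*1 + 2*1 + 3*1 + 0*2 + 0*2 + 0*2 + 1*2 = 7 = chi_rho(e) = 7.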